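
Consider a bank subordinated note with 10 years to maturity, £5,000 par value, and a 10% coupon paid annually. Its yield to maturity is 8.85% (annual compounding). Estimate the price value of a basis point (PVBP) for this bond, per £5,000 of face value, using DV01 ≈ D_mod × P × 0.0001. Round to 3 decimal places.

£3.394

Periodic yield y = 0.0885.
  t   CF        PV=CF/(1+0.0885)^t    t·PV
  1       500.00       459.3477       459.3477
  2       500.00       422.0007       844.0013
  3       500.00       387.6901     1,163.0703
  4       500.00       356.1691     1,424.6765
  5       500.00       327.2110     1,636.0548
  6       500.00       300.6072     1,803.6433
  7       500.00       276.1665     1,933.1654
  8       500.00       253.7129     2,029.7031
  9       500.00       233.0849     2,097.7639
  10    5,500.00     2,355.4742    23,554.7422
  Σ                  5,371.4643    36,946.1686
P = 5,371.4643; D_Mac = 6.87823 yrs; D_mod = 6.31900 yrs.
DV01 ≈ 6.31900 × 5,371.4643 × 0.0001 = 3.394228.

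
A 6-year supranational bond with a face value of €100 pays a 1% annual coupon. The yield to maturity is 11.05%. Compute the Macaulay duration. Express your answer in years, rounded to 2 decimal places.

Periodic yield y = 0.1105. Discount each cash flow and weight by its year:
  t   CF        PV=CF/(1+0.1105)^t    t·PV
  1         1.00         0.9005         0.9005
  2         1.00         0.8109         1.6218
  3         1.00         0.7302         2.1906
  4         1.00         0.6575         2.6302
  5         1.00         0.5921         2.9606
  6       101.00        53.8530       323.1181
  Σ                     57.5443       333.4217
Price P = Σ PV = 57.5443.
Macaulay duration = Σ(t·PV) / P = 333.4217 / 57.5443 = 5.79418 years.

5.79 years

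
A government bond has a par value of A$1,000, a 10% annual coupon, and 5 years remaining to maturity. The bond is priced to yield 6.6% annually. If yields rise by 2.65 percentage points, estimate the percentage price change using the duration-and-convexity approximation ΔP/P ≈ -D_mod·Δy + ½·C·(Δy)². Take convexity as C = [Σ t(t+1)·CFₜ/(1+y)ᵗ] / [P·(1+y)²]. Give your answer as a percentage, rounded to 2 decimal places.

With y = 0.066:
  t   CF        PV=CF/(1+0.066)^t    t·PV        t(t+1)·PV
  1       100.00        93.8086        93.8086         187.6173
  2       100.00        88.0006       176.0012         528.0035
  3       100.00        82.5521       247.6564         990.6258
  4       100.00        77.4410       309.7642       1,548.8208
  5     1,100.00       799.1102     3,995.5509      23,973.3053
  Σ                  1,140.9126     4,822.7813      27,228.3727
P = 1,140.9126; D_Mac = 4.22713 yrs; D_mod = 3.96541 yrs; C = 21.00172.
Duration effect: -3.96541 × (+0.0265) = -0.105083
Convexity effect: 0.5 × 21.00172 × (0.0265)² = +0.0073742
ΔP/P ≈ -0.105083 + 0.0073742 = -0.097709 = -9.7709%.

-9.77%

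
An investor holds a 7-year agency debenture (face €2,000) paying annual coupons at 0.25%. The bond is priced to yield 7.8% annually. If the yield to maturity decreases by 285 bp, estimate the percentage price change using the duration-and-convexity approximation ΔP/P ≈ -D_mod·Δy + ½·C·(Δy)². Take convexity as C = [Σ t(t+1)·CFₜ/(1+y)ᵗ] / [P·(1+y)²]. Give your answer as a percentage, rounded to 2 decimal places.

With y = 0.078:
  t   CF        PV=CF/(1+0.078)^t    t·PV        t(t+1)·PV
  1         5.00         4.6382         4.6382           9.2764
  2         5.00         4.3026         8.6052          25.8157
  3         5.00         3.9913        11.9739          47.8955
  4         5.00         3.7025        14.8100          74.0500
  5         5.00         3.4346        17.1730         103.0380
  6         5.00         3.1861        19.1165         133.8156
  7     2,005.00     1,185.1766     8,296.2359      66,369.8870
  Σ                  1,208.4319     8,372.5527      66,763.7782
P = 1,208.4319; D_Mac = 6.92844 yrs; D_mod = 6.42713 yrs; C = 47.54241.
Duration effect: -6.42713 × (-0.0285) = +0.183173
Convexity effect: 0.5 × 47.54241 × (-0.0285)² = +0.0193082
ΔP/P ≈ +0.183173 + 0.0193082 = +0.202481 = +20.2481%.

+20.25%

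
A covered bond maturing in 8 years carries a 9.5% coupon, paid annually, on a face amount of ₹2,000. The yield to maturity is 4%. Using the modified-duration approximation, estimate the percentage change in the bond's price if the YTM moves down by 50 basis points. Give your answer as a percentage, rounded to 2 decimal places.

Periodic yield y = 0.04. Modified duration first:
  t   CF        PV=CF/(1+0.04)^t    t·PV
  1       190.00       182.6923       182.6923
  2       190.00       175.6657       351.3314
  3       190.00       168.9093       506.7279
  4       190.00       162.4128       649.6512
  5       190.00       156.1662       780.8308
  6       190.00       150.1598       900.9586
  7       190.00       144.3844     1,010.6907
  8     2,190.00     1,600.2115    12,801.6924
  Σ                  2,740.6019    17,184.5752
P = 2,740.6019; D_Mac = 6.27037 yrs; D_mod = 6.27037/(1+0.04) = 6.02920 yrs.
ΔP/P ≈ -D_mod · Δy = -6.02920 × (-0.005) = +0.030146 = +3.0146%.

+3.01%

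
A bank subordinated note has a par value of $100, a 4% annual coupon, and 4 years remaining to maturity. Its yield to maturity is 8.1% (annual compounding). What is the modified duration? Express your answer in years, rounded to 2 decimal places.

Periodic yield y = 0.081. First find Macaulay duration:
  t   CF        PV=CF/(1+0.081)^t    t·PV
  1         4.00         3.7003         3.7003
  2         4.00         3.4230         6.8460
  3         4.00         3.1665         9.4996
  4       104.00        76.1606       304.6425
  Σ                     86.4505       324.6884
P = 86.4505; Macaulay duration = 324.6884 / 86.4505 = 3.75577 years.
Modified duration = D_Mac / (1 + y) = 3.75577 / 1.081 = 3.47435 years.

3.47 years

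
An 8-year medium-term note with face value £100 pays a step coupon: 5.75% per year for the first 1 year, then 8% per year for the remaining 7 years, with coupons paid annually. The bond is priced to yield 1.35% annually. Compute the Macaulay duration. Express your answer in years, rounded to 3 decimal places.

6.650 years

Periodic yield y = 0.0135. Discount each cash flow and weight by its year:
  t   CF        PV=CF/(1+0.0135)^t    t·PV
  1         5.75         5.6734         5.6734
  2         8.00         7.7883        15.5766
  3         8.00         7.6846        23.0537
  4         8.00         7.5822        30.3288
  5         8.00         7.4812        37.4060
  6         8.00         7.3815        44.2893
  7         8.00         7.2832        50.9826
  8       108.00        97.0138       776.1108
  Σ                    147.8883       983.4211
Price P = Σ PV = 147.8883.
Macaulay duration = Σ(t·PV) / P = 983.4211 / 147.8883 = 6.64976 years.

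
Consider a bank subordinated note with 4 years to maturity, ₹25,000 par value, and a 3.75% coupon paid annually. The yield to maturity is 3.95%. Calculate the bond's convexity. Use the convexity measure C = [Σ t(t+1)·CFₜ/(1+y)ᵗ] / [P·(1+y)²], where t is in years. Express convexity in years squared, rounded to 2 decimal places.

17.20

With y = 0.0395:
  t   CF        PV=CF/(1+0.0395)^t    t·PV        t(t+1)·PV
  1       937.50       901.8759       901.8759       1,803.7518
  2       937.50       867.6055     1,735.2110       5,205.6329
  3       937.50       834.6373     2,503.9119      10,015.6477
  4    25,937.50    22,214.1725    88,856.6899     444,283.4494
  Σ                 24,818.2912    93,997.6887     461,308.4818
P = 24,818.2912.
Convexity = Σ t(t+1)·PV / [P·(1+y)²] = 461,308.4818 / (24,818.2912 × 1.080560) = 17.20167.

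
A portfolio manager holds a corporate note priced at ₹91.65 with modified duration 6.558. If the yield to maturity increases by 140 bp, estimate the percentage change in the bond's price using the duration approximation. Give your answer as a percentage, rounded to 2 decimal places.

-9.18%

Duration approximation: ΔP/P ≈ -D_mod · Δy = -6.558 × (+0.014) = -0.091812.
As a percentage: -9.1812%.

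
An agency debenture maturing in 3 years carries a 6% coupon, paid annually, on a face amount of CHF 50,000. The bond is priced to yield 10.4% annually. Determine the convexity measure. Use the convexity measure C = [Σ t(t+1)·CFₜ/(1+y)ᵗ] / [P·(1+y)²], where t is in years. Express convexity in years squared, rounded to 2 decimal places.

9.07

With y = 0.104:
  t   CF        PV=CF/(1+0.104)^t    t·PV        t(t+1)·PV
  1     3,000.00     2,717.3913     2,717.3913       5,434.7826
  2     3,000.00     2,461.4052     4,922.8103      14,768.4310
  3    53,000.00    39,388.4281   118,165.2843     472,661.1371
  Σ                 44,567.2246   125,805.4859     492,864.3507
P = 44,567.2246.
Convexity = Σ t(t+1)·PV / [P·(1+y)²] = 492,864.3507 / (44,567.2246 × 1.218816) = 9.07348.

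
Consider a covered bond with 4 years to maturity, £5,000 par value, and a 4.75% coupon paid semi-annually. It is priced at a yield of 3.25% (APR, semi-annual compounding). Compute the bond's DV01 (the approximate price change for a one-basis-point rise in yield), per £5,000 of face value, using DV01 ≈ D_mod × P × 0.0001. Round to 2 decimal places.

£1.92

Periodic yield y = 0.01625.
  t   CF        PV=CF/(1+0.01625)^t    t·PV
  1       118.75       116.8512       116.8512
  2       118.75       114.9827       229.9654
  3       118.75       113.1441       339.4323
  4       118.75       111.3349       445.3397
  5       118.75       109.5547       547.7733
  6       118.75       107.8029       646.8171
  7       118.75       106.0791       742.5535
  8     5,118.75     4,499.4502    35,995.6017
  Σ                  5,279.1997    39,064.3341
P = 5,279.1997; D_Mac = 7.39967 half-year periods = 3.69983 yrs; D_mod = 3.64067 yrs.
DV01 ≈ 3.64067 × 5,279.1997 × 0.0001 = 1.921984.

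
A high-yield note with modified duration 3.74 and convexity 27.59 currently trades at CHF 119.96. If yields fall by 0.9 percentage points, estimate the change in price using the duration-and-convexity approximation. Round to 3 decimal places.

+CHF 4.172

Duration effect: -D_mod·Δy = -3.74 × (-0.009) = +0.033660
Convexity effect: ½·C·(Δy)² = 0.5 × 27.59 × (-0.009)² = +0.001117395
ΔP/P ≈ +0.033660 + 0.001117395 = +0.034777395
ΔP ≈ 119.96 × (+0.034777395) = +4.1718963042.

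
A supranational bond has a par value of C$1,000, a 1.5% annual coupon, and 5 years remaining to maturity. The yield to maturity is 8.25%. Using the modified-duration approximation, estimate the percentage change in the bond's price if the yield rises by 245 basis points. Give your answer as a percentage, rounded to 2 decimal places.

-10.92%

Periodic yield y = 0.0825. Modified duration first:
  t   CF        PV=CF/(1+0.0825)^t    t·PV
  1        15.00        13.8568        13.8568
  2        15.00        12.8008        25.6015
  3        15.00        11.8252        35.4755
  4        15.00        10.9239        43.6958
  5     1,015.00       682.8519     3,414.2595
  Σ                    732.2586     3,532.8891
P = 732.2586; D_Mac = 4.82465 yrs; D_mod = 4.82465/(1+0.0825) = 4.45695 yrs.
ΔP/P ≈ -D_mod · Δy = -4.45695 × (+0.0245) = -0.109195 = -10.9195%.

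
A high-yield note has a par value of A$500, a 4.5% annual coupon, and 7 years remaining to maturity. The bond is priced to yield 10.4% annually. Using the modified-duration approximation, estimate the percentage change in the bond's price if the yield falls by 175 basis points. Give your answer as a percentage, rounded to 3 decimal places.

Periodic yield y = 0.104. Modified duration first:
  t   CF        PV=CF/(1+0.104)^t    t·PV
  1        22.50        20.3804        20.3804
  2        22.50        18.4605        36.9211
  3        22.50        16.7215        50.1645
  4        22.50        15.1463        60.5852
  5        22.50        13.7195        68.5973
  6        22.50        12.4271        74.5623
  7       522.50       261.3983     1,829.7882
  Σ                    358.2536     2,140.9990
P = 358.2536; D_Mac = 5.97621 yrs; D_mod = 5.97621/(1+0.104) = 5.41323 yrs.
ΔP/P ≈ -D_mod · Δy = -5.41323 × (-0.0175) = +0.094732 = +9.4732%.

+9.473%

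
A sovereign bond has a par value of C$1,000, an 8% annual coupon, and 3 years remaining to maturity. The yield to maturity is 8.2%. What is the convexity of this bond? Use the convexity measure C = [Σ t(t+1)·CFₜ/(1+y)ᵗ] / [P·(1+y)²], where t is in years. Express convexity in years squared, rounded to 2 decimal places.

9.26

With y = 0.082:
  t   CF        PV=CF/(1+0.082)^t    t·PV        t(t+1)·PV
  1        80.00        73.9372        73.9372         147.8743
  2        80.00        68.3338       136.6676         410.0027
  3     1,080.00       852.5934     2,557.7802      10,231.1210
  Σ                    994.8643     2,768.3850      10,788.9980
P = 994.8643.
Convexity = Σ t(t+1)·PV / [P·(1+y)²] = 10,788.9980 / (994.8643 × 1.170724) = 9.26324.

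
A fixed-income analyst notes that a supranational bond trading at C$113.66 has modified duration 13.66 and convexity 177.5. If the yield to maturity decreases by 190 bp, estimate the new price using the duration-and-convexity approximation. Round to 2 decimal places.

Duration effect: -D_mod·Δy = -13.66 × (-0.019) = +0.259540
Convexity effect: ½·C·(Δy)² = 0.5 × 177.5 × (-0.019)² = +0.03203875
ΔP/P ≈ +0.259540 + 0.03203875 = +0.29157875
New price ≈ 113.66 × (1 + 0.29157875) = 146.800840725.

C$146.80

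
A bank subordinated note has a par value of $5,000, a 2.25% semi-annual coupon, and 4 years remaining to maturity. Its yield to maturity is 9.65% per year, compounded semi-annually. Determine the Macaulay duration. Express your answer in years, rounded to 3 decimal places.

Periodic yield y = 0.04825. Discount each cash flow and weight by its period:
  t   CF        PV=CF/(1+0.04825)^t    t·PV
  1        56.25        53.6609        53.6609
  2        56.25        51.1909       102.3818
  3        56.25        48.8346       146.5039
  4        56.25        46.5868       186.3473
  5        56.25        44.4425       222.2123
  6        56.25        42.3968       254.3809
  7        56.25        40.4453       283.1173
  8     5,056.25     3,468.2434    27,745.9473
  Σ                  3,795.8013    28,994.5518
Price P = Σ PV = 3,795.8013.
Macaulay duration = Σ(t·PV) / P = 28,994.5518 / 3,795.8013 = 7.63859 half-year periods.
In years: 7.63859 / 2 = 3.81929 years.

3.819 years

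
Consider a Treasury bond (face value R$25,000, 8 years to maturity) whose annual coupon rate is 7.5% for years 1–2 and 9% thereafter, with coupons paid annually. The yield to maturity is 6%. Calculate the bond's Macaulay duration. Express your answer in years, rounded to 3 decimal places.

Periodic yield y = 0.06. Discount each cash flow and weight by its year:
  t   CF        PV=CF/(1+0.06)^t    t·PV
  1     1,875.00     1,768.8679     1,768.8679
  2     1,875.00     1,668.7433     3,337.4867
  3     2,250.00     1,889.1434     5,667.4302
  4     2,250.00     1,782.2107     7,128.8430
  5     2,250.00     1,681.3309     8,406.6544
  6     2,250.00     1,586.1612     9,516.9673
  7     2,250.00     1,496.3785    10,474.6495
  8    27,250.00    17,096.9871   136,775.8970
  Σ                 28,969.8231   183,076.7959
Price P = Σ PV = 28,969.8231.
Macaulay duration = Σ(t·PV) / P = 183,076.7959 / 28,969.8231 = 6.31957 years.

6.320 years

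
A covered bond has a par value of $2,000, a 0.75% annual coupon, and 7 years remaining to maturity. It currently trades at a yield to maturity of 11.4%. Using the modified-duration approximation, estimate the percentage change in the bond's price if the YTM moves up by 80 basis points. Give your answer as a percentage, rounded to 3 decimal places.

-4.857%

Periodic yield y = 0.114. Modified duration first:
  t   CF        PV=CF/(1+0.114)^t    t·PV
  1        15.00        13.4650        13.4650
  2        15.00        12.0871        24.1741
  3        15.00        10.8501        32.5504
  4        15.00         9.7398        38.9592
  5        15.00         8.7431        43.7155
  6        15.00         7.8484        47.0903
  7     2,015.00       946.4087     6,624.8608
  Σ                  1,009.1422     6,824.8153
P = 1,009.1422; D_Mac = 6.76299 yrs; D_mod = 6.76299/(1+0.114) = 6.07090 yrs.
ΔP/P ≈ -D_mod · Δy = -6.07090 × (+0.008) = -0.048567 = -4.8567%.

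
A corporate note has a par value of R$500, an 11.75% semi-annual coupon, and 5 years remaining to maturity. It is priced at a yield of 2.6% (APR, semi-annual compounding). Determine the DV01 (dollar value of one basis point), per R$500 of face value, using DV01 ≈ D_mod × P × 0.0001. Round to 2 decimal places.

R$0.29

Periodic yield y = 0.013.
  t   CF        PV=CF/(1+0.013)^t    t·PV
  1       29.375        28.9980        28.9980
  2       29.375        28.6259        57.2518
  3       29.375        28.2585        84.7756
  4       29.375        27.8959       111.5835
  5       29.375        27.5379       137.6894
  6       29.375        27.1845       163.1069
  7       29.375        26.8356       187.8494
  8       29.375        26.4912       211.9299
  9       29.375        26.1513       235.3615
  10     529.375       465.2314     4,652.3135
  Σ                    713.2102     5,870.8596
P = 713.2102; D_Mac = 8.23160 half-year periods = 4.11580 yrs; D_mod = 4.06298 yrs.
DV01 ≈ 4.06298 × 713.2102 × 0.0001 = 0.289776.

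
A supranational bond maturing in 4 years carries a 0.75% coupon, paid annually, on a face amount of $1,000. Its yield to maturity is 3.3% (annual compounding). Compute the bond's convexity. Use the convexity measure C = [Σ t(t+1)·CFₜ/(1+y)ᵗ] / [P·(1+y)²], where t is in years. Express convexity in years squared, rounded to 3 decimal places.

18.449

With y = 0.033:
  t   CF        PV=CF/(1+0.033)^t    t·PV        t(t+1)·PV
  1         7.50         7.2604         7.2604          14.5208
  2         7.50         7.0285        14.0569          42.1708
  3         7.50         6.8039        20.4118          81.6472
  4     1,007.50       884.7973     3,539.1890      17,695.9452
  Σ                    905.8901     3,580.9182      17,834.2840
P = 905.8901.
Convexity = Σ t(t+1)·PV / [P·(1+y)²] = 17,834.2840 / (905.8901 × 1.067089) = 18.44928.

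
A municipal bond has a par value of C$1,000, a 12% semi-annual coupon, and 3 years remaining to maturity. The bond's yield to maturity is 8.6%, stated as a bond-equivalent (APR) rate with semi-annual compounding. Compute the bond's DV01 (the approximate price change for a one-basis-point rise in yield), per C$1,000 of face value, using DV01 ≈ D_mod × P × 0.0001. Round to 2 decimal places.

C$0.27

Periodic yield y = 0.043.
  t   CF        PV=CF/(1+0.043)^t    t·PV
  1        60.00        57.5264        57.5264
  2        60.00        55.1547       110.3094
  3        60.00        52.8808       158.6425
  4        60.00        50.7007       202.8028
  5        60.00        48.6105       243.0523
  6     1,060.00       823.3794     4,940.2766
  Σ                  1,088.2525     5,712.6100
P = 1,088.2525; D_Mac = 5.24934 half-year periods = 2.62467 yrs; D_mod = 2.51646 yrs.
DV01 ≈ 2.51646 × 1,088.2525 × 0.0001 = 0.273855.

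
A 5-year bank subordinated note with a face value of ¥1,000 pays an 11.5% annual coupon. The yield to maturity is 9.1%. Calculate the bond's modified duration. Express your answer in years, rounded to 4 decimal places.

Periodic yield y = 0.091. First find Macaulay duration:
  t   CF        PV=CF/(1+0.091)^t    t·PV
  1       115.00       105.4079       105.4079
  2       115.00        96.6158       193.2317
  3       115.00        88.5571       265.6714
  4       115.00        81.1706       324.6825
  5     1,115.00       721.3584     3,606.7922
  Σ                  1,093.1099     4,495.7856
P = 1,093.1099; Macaulay duration = 4,495.7856 / 1,093.1099 = 4.11284 years.
Modified duration = D_Mac / (1 + y) = 4.11284 / 1.091 = 3.76979 years.

3.7698 years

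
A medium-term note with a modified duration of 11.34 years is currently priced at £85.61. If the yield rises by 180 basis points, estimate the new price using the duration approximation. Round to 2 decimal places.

£68.14

Duration approximation: ΔP/P ≈ -D_mod · Δy = -11.34 × (+0.018) = -0.204120.
New price ≈ 85.61 × (1 - 0.204120) = 68.1352868.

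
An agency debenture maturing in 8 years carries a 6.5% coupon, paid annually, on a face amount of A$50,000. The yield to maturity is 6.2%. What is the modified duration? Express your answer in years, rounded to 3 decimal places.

6.121 years

Periodic yield y = 0.062. First find Macaulay duration:
  t   CF        PV=CF/(1+0.062)^t    t·PV
  1     3,250.00     3,060.2637     3,060.2637
  2     3,250.00     2,881.6042     5,763.2084
  3     3,250.00     2,713.3749     8,140.1248
  4     3,250.00     2,554.9670    10,219.8680
  5     3,250.00     2,405.8070    12,029.0348
  6     3,250.00     2,265.3550    13,592.1297
  7     3,250.00     2,133.1026    14,931.7182
  8    53,250.00    32,909.6663   263,277.3301
  Σ                 50,924.1406   331,013.6777
P = 50,924.1406; Macaulay duration = 331,013.6777 / 50,924.1406 = 6.50013 years.
Modified duration = D_Mac / (1 + y) = 6.50013 / 1.062 = 6.12065 years.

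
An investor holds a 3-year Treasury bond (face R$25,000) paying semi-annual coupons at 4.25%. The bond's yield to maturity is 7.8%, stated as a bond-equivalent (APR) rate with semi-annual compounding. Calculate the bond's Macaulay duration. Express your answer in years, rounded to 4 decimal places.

2.8390 years

Periodic yield y = 0.039. Discount each cash flow and weight by its period:
  t   CF        PV=CF/(1+0.039)^t    t·PV
  1       531.25       511.3090       511.3090
  2       531.25       492.1164       984.2328
  3       531.25       473.6443     1,420.9329
  4       531.25       455.8655     1,823.4621
  5       531.25       438.7541     2,193.7706
  6    25,531.25    20,294.5204   121,767.1225
  Σ                 22,666.2097   128,700.8298
Price P = Σ PV = 22,666.2097.
Macaulay duration = Σ(t·PV) / P = 128,700.8298 / 22,666.2097 = 5.67809 half-year periods.
In years: 5.67809 / 2 = 2.83905 years.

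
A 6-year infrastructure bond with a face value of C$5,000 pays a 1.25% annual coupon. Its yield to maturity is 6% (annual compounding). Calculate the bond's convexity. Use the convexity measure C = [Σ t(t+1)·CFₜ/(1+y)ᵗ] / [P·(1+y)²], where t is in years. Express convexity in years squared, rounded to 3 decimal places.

35.618

With y = 0.06:
  t   CF        PV=CF/(1+0.06)^t    t·PV        t(t+1)·PV
  1        62.50        58.9623        58.9623         117.9245
  2        62.50        55.6248       111.2496         333.7487
  3        62.50        52.4762       157.4286         629.7145
  4        62.50        49.5059       198.0234         990.1171
  5        62.50        46.7036       233.5182       1,401.1091
  6     5,062.50     3,568.8627    21,413.1764     149,892.2349
  Σ                  3,832.1355    22,172.3584     153,364.8487
P = 3,832.1355.
Convexity = Σ t(t+1)·PV / [P·(1+y)²] = 153,364.8487 / (3,832.1355 × 1.123600) = 35.61830.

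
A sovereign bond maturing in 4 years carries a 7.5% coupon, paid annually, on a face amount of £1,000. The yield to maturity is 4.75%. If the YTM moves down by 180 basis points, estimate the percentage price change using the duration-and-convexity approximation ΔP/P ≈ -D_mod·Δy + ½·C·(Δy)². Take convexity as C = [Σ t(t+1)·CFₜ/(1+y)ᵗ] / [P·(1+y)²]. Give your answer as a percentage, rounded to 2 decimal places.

+6.48%

With y = 0.0475:
  t   CF        PV=CF/(1+0.0475)^t    t·PV        t(t+1)·PV
  1        75.00        71.5990        71.5990         143.1981
  2        75.00        68.3523       136.7046         410.1139
  3        75.00        65.2528       195.7584         783.0336
  4     1,075.00       892.8784     3,571.5138      17,857.5689
  Σ                  1,098.0826     3,975.5758      19,193.9144
P = 1,098.0826; D_Mac = 3.62047 yrs; D_mod = 3.45630 yrs; C = 15.93017.
Duration effect: -3.45630 × (-0.018) = +0.062213
Convexity effect: 0.5 × 15.93017 × (-0.018)² = +0.0025807
ΔP/P ≈ +0.062213 + 0.0025807 = +0.064794 = +6.4794%.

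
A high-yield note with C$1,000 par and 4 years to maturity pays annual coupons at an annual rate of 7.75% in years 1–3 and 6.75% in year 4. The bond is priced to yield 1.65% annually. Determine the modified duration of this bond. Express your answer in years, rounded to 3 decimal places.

3.572 years

Periodic yield y = 0.0165. First find Macaulay duration:
  t   CF        PV=CF/(1+0.0165)^t    t·PV
  1        77.50        76.2420        76.2420
  2        77.50        75.0044       150.0089
  3        77.50        73.7869       221.3608
  4     1,067.50       999.8581     3,999.4322
  Σ                  1,224.8914     4,447.0440
P = 1,224.8914; Macaulay duration = 4,447.0440 / 1,224.8914 = 3.63056 years.
Modified duration = D_Mac / (1 + y) = 3.63056 / 1.0165 = 3.57163 years.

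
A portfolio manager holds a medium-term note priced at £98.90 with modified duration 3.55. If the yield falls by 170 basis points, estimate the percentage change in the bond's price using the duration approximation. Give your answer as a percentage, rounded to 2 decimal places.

+6.04%

Duration approximation: ΔP/P ≈ -D_mod · Δy = -3.55 × (-0.017) = +0.060350.
As a percentage: +6.0350%.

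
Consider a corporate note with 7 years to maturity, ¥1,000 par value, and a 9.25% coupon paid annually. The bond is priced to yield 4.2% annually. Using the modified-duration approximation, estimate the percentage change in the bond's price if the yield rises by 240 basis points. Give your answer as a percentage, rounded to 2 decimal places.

Periodic yield y = 0.042. Modified duration first:
  t   CF        PV=CF/(1+0.042)^t    t·PV
  1        92.50        88.7716        88.7716
  2        92.50        85.1935       170.3869
  3        92.50        81.7596       245.2787
  4        92.50        78.4641       313.8563
  5        92.50        75.3014       376.5071
  6        92.50        72.2662       433.5974
  7     1,092.50       819.1198     5,733.8385
  Σ                  1,300.8761     7,362.2365
P = 1,300.8761; D_Mac = 5.65944 yrs; D_mod = 5.65944/(1+0.042) = 5.43133 yrs.
ΔP/P ≈ -D_mod · Δy = -5.43133 × (+0.024) = -0.130352 = -13.0352%.

-13.04%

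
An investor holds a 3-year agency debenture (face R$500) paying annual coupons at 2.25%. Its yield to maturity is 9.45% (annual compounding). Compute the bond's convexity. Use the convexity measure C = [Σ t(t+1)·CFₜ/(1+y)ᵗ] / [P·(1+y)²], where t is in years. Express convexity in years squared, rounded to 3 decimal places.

With y = 0.0945:
  t   CF        PV=CF/(1+0.0945)^t    t·PV        t(t+1)·PV
  1        11.25        10.2787        10.2787          20.5573
  2        11.25         9.3912        18.7824          56.3472
  3       511.25       389.9294     1,169.7883       4,679.1533
  Σ                    409.5993     1,198.8494       4,756.0578
P = 409.5993.
Convexity = Σ t(t+1)·PV / [P·(1+y)²] = 4,756.0578 / (409.5993 × 1.197930) = 9.69296.

9.693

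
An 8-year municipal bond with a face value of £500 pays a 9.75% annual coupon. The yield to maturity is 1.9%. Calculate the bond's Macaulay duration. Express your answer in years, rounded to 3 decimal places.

6.364 years

Periodic yield y = 0.019. Discount each cash flow and weight by its year:
  t   CF        PV=CF/(1+0.019)^t    t·PV
  1        48.75        47.8410        47.8410
  2        48.75        46.9490        93.8980
  3        48.75        46.0736       138.2208
  4        48.75        45.2145       180.8581
  5        48.75        44.3715       221.8573
  6        48.75        43.5441       261.2647
  7        48.75        42.7322       299.1255
  8       548.75       472.0425     3,776.3396
  Σ                    788.7684     5,019.4049
Price P = Σ PV = 788.7684.
Macaulay duration = Σ(t·PV) / P = 5,019.4049 / 788.7684 = 6.36360 years.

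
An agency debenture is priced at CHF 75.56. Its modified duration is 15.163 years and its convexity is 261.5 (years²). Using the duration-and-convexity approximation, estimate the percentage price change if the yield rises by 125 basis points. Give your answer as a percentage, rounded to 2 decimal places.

-16.91%

Duration effect: -D_mod·Δy = -15.163 × (+0.0125) = -0.1895375
Convexity effect: ½·C·(Δy)² = 0.5 × 261.5 × (0.0125)² = +0.0204296875
ΔP/P ≈ -0.1895375 + 0.0204296875 = -0.1691078125
= -16.91078125%.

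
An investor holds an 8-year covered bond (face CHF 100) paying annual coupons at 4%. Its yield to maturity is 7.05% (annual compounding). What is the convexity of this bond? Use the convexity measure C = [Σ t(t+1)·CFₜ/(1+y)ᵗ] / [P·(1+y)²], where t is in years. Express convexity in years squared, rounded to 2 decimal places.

With y = 0.0705:
  t   CF        PV=CF/(1+0.0705)^t    t·PV        t(t+1)·PV
  1         4.00         3.7366         3.7366           7.4731
  2         4.00         3.4905         6.9810          20.9430
  3         4.00         3.2606         9.7819          39.1274
  4         4.00         3.0459        12.1835          60.9177
  5         4.00         2.8453        14.2265          85.3587
  6         4.00         2.6579        15.9474         111.6321
  7         4.00         2.4829        17.3801         139.0405
  8       104.00        60.3031       482.4252       4,341.8265
  Σ                     81.8228       562.6621       4,806.3190
P = 81.8228.
Convexity = Σ t(t+1)·PV / [P·(1+y)²] = 4,806.3190 / (81.8228 × 1.145970) = 51.25840.

51.26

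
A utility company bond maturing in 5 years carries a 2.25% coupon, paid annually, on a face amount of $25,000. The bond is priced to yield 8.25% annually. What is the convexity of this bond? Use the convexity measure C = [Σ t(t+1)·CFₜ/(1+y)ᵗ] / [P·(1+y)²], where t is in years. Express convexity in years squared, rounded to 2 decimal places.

23.89

With y = 0.0825:
  t   CF        PV=CF/(1+0.0825)^t    t·PV        t(t+1)·PV
  1       562.50       519.6305       519.6305       1,039.2610
  2       562.50       480.0282       960.0563       2,880.1690
  3       562.50       443.4440     1,330.3321       5,321.3284
  4       562.50       409.6481     1,638.5923       8,192.9613
  5    25,562.50    17,197.4399    85,987.1995     515,923.1968
  Σ                 19,050.1906    90,435.8106     533,356.9164
P = 19,050.1906.
Convexity = Σ t(t+1)·PV / [P·(1+y)²] = 533,356.9164 / (19,050.1906 × 1.171806) = 23.89257.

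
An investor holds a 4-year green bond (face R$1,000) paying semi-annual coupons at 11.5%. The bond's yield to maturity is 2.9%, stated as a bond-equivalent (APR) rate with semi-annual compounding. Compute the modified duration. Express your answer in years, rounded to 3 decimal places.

Periodic yield y = 0.0145. First find Macaulay duration:
  t   CF        PV=CF/(1+0.0145)^t    t·PV
  1        57.50        56.6782        56.6782
  2        57.50        55.8681       111.7362
  3        57.50        55.0696       165.2087
  4        57.50        54.2825       217.1299
  5        57.50        53.5066       267.5331
  6        57.50        52.7419       316.4512
  7        57.50        51.9880       363.9163
  8     1,057.50       942.4623     7,539.6980
  Σ                  1,322.5971     9,038.3516
P = 1,322.5971; Macaulay duration = 9,038.3516 / 1,322.5971 = 6.83379 half-year periods = 3.41690 years.
Modified duration = D_Mac / (1 + y) = 3.41690 / 1.0145 = 3.36806 years.

3.368 years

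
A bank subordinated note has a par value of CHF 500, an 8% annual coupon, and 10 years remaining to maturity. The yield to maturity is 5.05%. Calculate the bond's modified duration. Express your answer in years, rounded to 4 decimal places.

Periodic yield y = 0.0505. First find Macaulay duration:
  t   CF        PV=CF/(1+0.0505)^t    t·PV
  1        40.00        38.0771        38.0771
  2        40.00        36.2467        72.4933
  3        40.00        34.5042       103.5126
  4        40.00        32.8455       131.3820
  5        40.00        31.2665       156.3327
  6        40.00        29.7635       178.5809
  7        40.00        28.3327       198.3287
  8        40.00        26.9707       215.7653
  9        40.00        25.6741       231.0670
  10      540.00       329.9386     3,299.3865
  Σ                    613.6195     4,624.9260
P = 613.6195; Macaulay duration = 4,624.9260 / 613.6195 = 7.53712 years.
Modified duration = D_Mac / (1 + y) = 7.53712 / 1.0505 = 7.17480 years.

7.1748 years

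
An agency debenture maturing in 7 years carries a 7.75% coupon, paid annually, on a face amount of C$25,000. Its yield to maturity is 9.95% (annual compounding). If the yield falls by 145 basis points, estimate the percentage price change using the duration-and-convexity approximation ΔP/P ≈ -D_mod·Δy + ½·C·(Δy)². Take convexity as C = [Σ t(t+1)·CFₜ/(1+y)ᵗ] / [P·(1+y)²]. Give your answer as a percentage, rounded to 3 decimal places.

+7.703%

With y = 0.0995:
  t   CF        PV=CF/(1+0.0995)^t    t·PV        t(t+1)·PV
  1     1,937.50     1,762.1646     1,762.1646       3,524.3292
  2     1,937.50     1,602.6963     3,205.3927       9,616.1780
  3     1,937.50     1,457.6592     4,372.9777      17,491.9109
  4     1,937.50     1,325.7474     5,302.9895      26,514.9475
  5     1,937.50     1,205.7730     6,028.8648      36,173.1890
  6     1,937.50     1,096.6557     6,579.9343      46,059.5403
  7    26,937.50    13,867.2598    97,070.8185     776,566.5481
  Σ                 22,317.9560   124,323.1422     915,946.6431
P = 22,317.9560; D_Mac = 5.57054 yrs; D_mod = 5.06643 yrs; C = 33.94887.
Duration effect: -5.06643 × (-0.0145) = +0.073463
Convexity effect: 0.5 × 33.94887 × (-0.0145)² = +0.0035689
ΔP/P ≈ +0.073463 + 0.0035689 = +0.077032 = +7.7032%.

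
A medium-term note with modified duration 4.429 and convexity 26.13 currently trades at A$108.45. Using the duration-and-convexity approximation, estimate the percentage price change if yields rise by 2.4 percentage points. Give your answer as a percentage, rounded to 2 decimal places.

-9.88%

Duration effect: -D_mod·Δy = -4.429 × (+0.024) = -0.106296
Convexity effect: ½·C·(Δy)² = 0.5 × 26.13 × (0.024)² = +0.00752544
ΔP/P ≈ -0.106296 + 0.00752544 = -0.09877056
= -9.877056%.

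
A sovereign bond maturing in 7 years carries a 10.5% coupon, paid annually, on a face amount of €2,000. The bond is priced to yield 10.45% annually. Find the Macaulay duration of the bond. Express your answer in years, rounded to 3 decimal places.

Periodic yield y = 0.1045. Discount each cash flow and weight by its year:
  t   CF        PV=CF/(1+0.1045)^t    t·PV
  1       210.00       190.1313       190.1313
  2       210.00       172.1424       344.2848
  3       210.00       155.8555       467.5665
  4       210.00       141.1096       564.4382
  5       210.00       127.7588       638.7938
  6       210.00       115.6711       694.0268
  7     2,210.00     1,102.1285     7,714.8995
  Σ                  2,004.7971    10,614.1409
Price P = Σ PV = 2,004.7971.
Macaulay duration = Σ(t·PV) / P = 10,614.1409 / 2,004.7971 = 5.29437 years.

5.294 years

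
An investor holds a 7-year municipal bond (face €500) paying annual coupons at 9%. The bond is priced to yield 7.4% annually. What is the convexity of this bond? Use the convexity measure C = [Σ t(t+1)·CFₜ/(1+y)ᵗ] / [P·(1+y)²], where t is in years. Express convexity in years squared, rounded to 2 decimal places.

With y = 0.074:
  t   CF        PV=CF/(1+0.074)^t    t·PV        t(t+1)·PV
  1        45.00        41.8994        41.8994          83.7989
  2        45.00        39.0125        78.0250         234.0751
  3        45.00        36.3245       108.9735         435.8940
  4        45.00        33.8217       135.2868         676.4339
  5        45.00        31.4913       157.4567         944.7401
  6        45.00        29.3215       175.9293       1,231.5048
  7       545.00       330.6485     2,314.5394      18,516.3150
  Σ                    542.5195     3,012.1101      22,122.7618
P = 542.5195.
Convexity = Σ t(t+1)·PV / [P·(1+y)²] = 22,122.7618 / (542.5195 × 1.153476) = 35.35212.

35.35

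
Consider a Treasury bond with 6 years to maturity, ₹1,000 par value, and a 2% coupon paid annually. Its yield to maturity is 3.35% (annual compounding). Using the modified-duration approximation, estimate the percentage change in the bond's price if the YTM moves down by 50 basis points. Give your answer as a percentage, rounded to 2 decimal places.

Periodic yield y = 0.0335. Modified duration first:
  t   CF        PV=CF/(1+0.0335)^t    t·PV
  1        20.00        19.3517        19.3517
  2        20.00        18.7244        37.4489
  3        20.00        18.1175        54.3525
  4        20.00        17.5302        70.1210
  5        20.00        16.9620        84.8101
  6     1,020.00       837.0228     5,022.1368
  Σ                    927.7087     5,288.2210
P = 927.7087; D_Mac = 5.70030 yrs; D_mod = 5.70030/(1+0.0335) = 5.51553 yrs.
ΔP/P ≈ -D_mod · Δy = -5.51553 × (-0.005) = +0.027578 = +2.7578%.

+2.76%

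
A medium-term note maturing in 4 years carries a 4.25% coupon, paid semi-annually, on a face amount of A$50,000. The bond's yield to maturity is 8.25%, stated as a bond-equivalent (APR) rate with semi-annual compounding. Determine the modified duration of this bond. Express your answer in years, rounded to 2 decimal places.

3.55 years

Periodic yield y = 0.04125. First find Macaulay duration:
  t   CF        PV=CF/(1+0.04125)^t    t·PV
  1     1,062.50     1,020.4082     1,020.4082
  2     1,062.50       979.9838     1,959.9677
  3     1,062.50       941.1609     2,823.4828
  4     1,062.50       903.8761     3,615.5042
  5     1,062.50       868.0682     4,340.3412
  6     1,062.50       833.6790     5,002.0739
  7     1,062.50       800.6521     5,604.5646
  8    51,062.50    36,954.0429   295,632.3431
  Σ                 43,301.8712   319,998.6857
P = 43,301.8712; Macaulay duration = 319,998.6857 / 43,301.8712 = 7.38995 half-year periods = 3.69498 years.
Modified duration = D_Mac / (1 + y) = 3.69498 / 1.04125 = 3.54860 years.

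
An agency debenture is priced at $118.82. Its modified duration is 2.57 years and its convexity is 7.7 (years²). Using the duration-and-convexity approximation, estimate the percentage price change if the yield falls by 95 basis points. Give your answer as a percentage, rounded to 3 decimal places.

+2.476%

Duration effect: -D_mod·Δy = -2.57 × (-0.0095) = +0.024415
Convexity effect: ½·C·(Δy)² = 0.5 × 7.7 × (-0.0095)² = +0.0003474625
ΔP/P ≈ +0.024415 + 0.0003474625 = +0.0247624625
= +2.47624625%.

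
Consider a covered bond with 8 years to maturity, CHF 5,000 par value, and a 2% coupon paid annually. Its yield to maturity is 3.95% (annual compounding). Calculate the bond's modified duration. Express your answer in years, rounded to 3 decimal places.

7.143 years

Periodic yield y = 0.0395. First find Macaulay duration:
  t   CF        PV=CF/(1+0.0395)^t    t·PV
  1       100.00        96.2001        96.2001
  2       100.00        92.5446       185.0892
  3       100.00        89.0280       267.0839
  4       100.00        85.6450       342.5800
  5       100.00        82.3906       411.9529
  6       100.00        79.2598       475.5589
  7       100.00        76.2480       533.7361
  8     5,100.00     3,740.8839    29,927.0710
  Σ                  4,342.1999    32,239.2721
P = 4,342.1999; Macaulay duration = 32,239.2721 / 4,342.1999 = 7.42464 years.
Modified duration = D_Mac / (1 + y) = 7.42464 / 1.0395 = 7.14251 years.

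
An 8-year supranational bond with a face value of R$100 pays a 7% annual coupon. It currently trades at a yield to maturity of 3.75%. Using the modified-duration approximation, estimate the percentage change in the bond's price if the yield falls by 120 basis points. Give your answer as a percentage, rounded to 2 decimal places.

+7.59%

Periodic yield y = 0.0375. Modified duration first:
  t   CF        PV=CF/(1+0.0375)^t    t·PV
  1         7.00         6.7470         6.7470
  2         7.00         6.5031        13.0062
  3         7.00         6.2681        18.8042
  4         7.00         6.0415        24.1660
  5         7.00         5.8231        29.1157
  6         7.00         5.6127        33.6760
  7         7.00         5.4098        37.8686
  8       107.00        79.7038       637.6303
  Σ                    122.1091       801.0141
P = 122.1091; D_Mac = 6.55982 yrs; D_mod = 6.55982/(1+0.0375) = 6.32272 yrs.
ΔP/P ≈ -D_mod · Δy = -6.32272 × (-0.012) = +0.075873 = +7.5873%.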